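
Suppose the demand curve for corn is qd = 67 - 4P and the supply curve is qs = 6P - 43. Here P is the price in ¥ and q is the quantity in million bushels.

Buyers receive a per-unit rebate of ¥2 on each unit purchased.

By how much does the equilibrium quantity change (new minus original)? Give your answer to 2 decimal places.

+4.80

Before the shock: 67 - 4P = 6P - 43 ⇒ 110 = 10P ⇒ P = 11, q = 23.
Since buyers' out-of-pocket price is the market price minus the rebate, the effective demand curve becomes qd = 75 - 4P.
Clearing the new market: 75 - 4P = 6P - 43, so P = 11.8 and q = 27.8.
Δq = 27.8 − 23 = +4.80.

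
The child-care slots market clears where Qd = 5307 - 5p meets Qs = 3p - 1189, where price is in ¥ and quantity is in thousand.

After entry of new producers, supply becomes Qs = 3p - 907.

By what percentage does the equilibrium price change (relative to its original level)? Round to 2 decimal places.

-4.34

Solve the original market: 5307 - 5p = 3p - 1189, hence p = 812 and Q = 1247.
After the shift, demand is Qd = 5307 - 5p and supply is Qs = 3p - 907.
Setting them equal: 5307 - 5p = 3p - 907 → 6214 = 8p, so p = 776.75 and Q = 1423.25.
%Δp = (776.75 − 812) / 812 × 100 = -4.34%.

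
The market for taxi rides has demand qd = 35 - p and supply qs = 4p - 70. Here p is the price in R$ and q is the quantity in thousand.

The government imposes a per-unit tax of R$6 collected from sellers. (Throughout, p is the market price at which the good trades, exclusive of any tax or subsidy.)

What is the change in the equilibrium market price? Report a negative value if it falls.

+4.8

Initially, 35 - p = 4p - 70, so 105 = 5p and p = 21, q = 14.
Since sellers keep the price net of the tax, the effective supply curve becomes qs = 4p - 94.
Clearing the new market: 35 - p = 4p - 94, so p = 25.8 and q = 9.2.
Δp = 25.8 − 21 = +4.8.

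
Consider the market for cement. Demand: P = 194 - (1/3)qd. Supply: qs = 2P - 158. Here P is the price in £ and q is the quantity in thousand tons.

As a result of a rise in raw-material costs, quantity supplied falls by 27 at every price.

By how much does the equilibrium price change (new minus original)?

+5.4

Initially, 582 - 3P = 2P - 158, so 740 = 5P and P = 148, q = 138.
After the shift, demand is qd = 582 - 3P and supply is qs = 2P - 185.
New equilibrium: 582 - 3P = 2P - 185 ⇒ 767 = 5P ⇒ P = 153.4, q = 121.8.
ΔP = 153.4 − 148 = +5.4.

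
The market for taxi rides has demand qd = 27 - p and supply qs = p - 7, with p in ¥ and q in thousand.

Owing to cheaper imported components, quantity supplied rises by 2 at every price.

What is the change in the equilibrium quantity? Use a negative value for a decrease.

+1

Initially, 27 - p = p - 7, so 34 = 2p and p = 17, q = 10.
The shock moves the curves to qd = 27 - p and qs = p - 5.
Clearing the new market: 27 - p = p - 5, so p = 16 and q = 11.
Δq = 11 − 10 = +1.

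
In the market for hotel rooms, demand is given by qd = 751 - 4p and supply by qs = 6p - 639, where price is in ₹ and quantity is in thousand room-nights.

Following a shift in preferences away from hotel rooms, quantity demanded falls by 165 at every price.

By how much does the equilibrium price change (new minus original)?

-16.5

Initially, 751 - 4p = 6p - 639, so 1390 = 10p and p = 139, q = 195.
After the shift, demand is qd = 586 - 4p and supply is qs = 6p - 639.
Clearing the new market: 586 - 4p = 6p - 639, so p = 122.5 and q = 96.
Δp = 122.5 − 139 = -16.5.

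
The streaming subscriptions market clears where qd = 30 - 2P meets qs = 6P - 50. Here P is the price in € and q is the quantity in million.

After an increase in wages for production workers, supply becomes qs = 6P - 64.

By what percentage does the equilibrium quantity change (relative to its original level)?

Solve the original market: 30 - 2P = 6P - 50, hence P = 10 and q = 10.
After the shift, demand is qd = 30 - 2P and supply is qs = 6P - 64.
Clearing the new market: 30 - 2P = 6P - 64, so P = 11.75 and q = 6.5.
%Δq = (6.5 − 10) / 10 × 100 = -35%.

-35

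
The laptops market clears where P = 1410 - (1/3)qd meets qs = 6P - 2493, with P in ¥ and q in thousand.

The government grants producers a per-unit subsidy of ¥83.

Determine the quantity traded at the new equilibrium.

2155

Solve the original market: 4230 - 3P = 6P - 2493, hence P = 747 and q = 1989.
Since sellers receive the price plus the subsidy, the effective supply curve becomes qs = 6P - 1995.
Setting them equal: 4230 - 3P = 6P - 1995 → 6225 = 9P, so P = 2075/3 ≈ 691.6667 and q = 2155.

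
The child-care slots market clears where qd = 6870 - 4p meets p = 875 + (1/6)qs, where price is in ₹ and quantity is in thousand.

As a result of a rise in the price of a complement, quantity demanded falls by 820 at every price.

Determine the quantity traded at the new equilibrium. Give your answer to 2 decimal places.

Original equilibrium: 6870 - 4p = 6p - 5250 gives 12120 = 10p, so p = 1212 and q = 2022.
The shock moves the curves to qd = 6050 - 4p and qs = 6p - 5250.
Setting them equal: 6050 - 4p = 6p - 5250 → 11300 = 10p, so p = 1130 and q = 1530.

1530.00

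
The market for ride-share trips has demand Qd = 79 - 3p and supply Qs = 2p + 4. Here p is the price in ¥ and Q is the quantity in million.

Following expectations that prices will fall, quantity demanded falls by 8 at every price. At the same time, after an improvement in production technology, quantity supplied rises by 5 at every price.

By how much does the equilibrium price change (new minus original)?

-2.6

Initially, 79 - 3p = 2p + 4, so 75 = 5p and p = 15, Q = 34.
After the shift, demand is Qd = 71 - 3p and supply is Qs = 2p + 9.
Clearing the new market: 71 - 3p = 2p + 9, so p = 12.4 and Q = 33.8.
Δp = 12.4 − 15 = -2.6.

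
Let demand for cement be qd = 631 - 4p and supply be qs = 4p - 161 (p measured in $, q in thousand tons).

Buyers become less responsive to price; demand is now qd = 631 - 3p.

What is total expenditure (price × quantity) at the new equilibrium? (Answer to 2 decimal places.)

Solve the original market: 631 - 4p = 4p - 161, hence p = 99 and q = 235.
The shock moves the curves to qd = 631 - 3p and qs = 4p - 161.
Equate the new curves: 631 - 3p = 4p - 161, giving 792 = 7p, p = 792/7 ≈ 113.1429, q = 2041/7 ≈ 291.5714.
New expenditure = 113.1429 × 291.5714 = 32989.22.

32989.22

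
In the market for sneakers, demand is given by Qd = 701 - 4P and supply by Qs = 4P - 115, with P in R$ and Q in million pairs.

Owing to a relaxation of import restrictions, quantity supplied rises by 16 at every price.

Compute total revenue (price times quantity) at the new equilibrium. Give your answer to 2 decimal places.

30100.00

Before the shock: 701 - 4P = 4P - 115 ⇒ 816 = 8P ⇒ P = 102, Q = 293.
The shock moves the curves to Qd = 701 - 4P and Qs = 4P - 99.
Setting them equal: 701 - 4P = 4P - 99 → 800 = 8P, so P = 100 and Q = 301.
New expenditure = 100 × 301 = 30100.00.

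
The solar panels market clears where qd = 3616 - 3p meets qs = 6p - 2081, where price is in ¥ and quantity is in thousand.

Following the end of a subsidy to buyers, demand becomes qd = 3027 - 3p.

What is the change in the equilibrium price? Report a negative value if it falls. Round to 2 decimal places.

Solve the original market: 3616 - 3p = 6p - 2081, hence p = 633 and q = 1717.
The new curves are qd = 3027 - 3p (demand) and qs = 6p - 2081 (supply).
Clearing the new market: 3027 - 3p = 6p - 2081, so p = 5108/9 ≈ 567.5556 and q = 3973/3 ≈ 1324.3333.
Δp = 567.5556 − 633 = -65.44.

-65.44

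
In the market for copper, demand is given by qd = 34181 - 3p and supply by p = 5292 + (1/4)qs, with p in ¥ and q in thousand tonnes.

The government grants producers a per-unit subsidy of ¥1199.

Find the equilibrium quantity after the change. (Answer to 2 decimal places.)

12515.43

Before the shock: 34181 - 3p = 4p - 21168 ⇒ 55349 = 7p ⇒ p = 7907, q = 10460.
Since sellers receive the price plus the subsidy, the effective supply curve becomes qs = 4p - 16372.
Setting them equal: 34181 - 3p = 4p - 16372 → 50553 = 7p, so p = 50553/7 ≈ 7221.8571 and q = 87608/7 ≈ 12515.4286.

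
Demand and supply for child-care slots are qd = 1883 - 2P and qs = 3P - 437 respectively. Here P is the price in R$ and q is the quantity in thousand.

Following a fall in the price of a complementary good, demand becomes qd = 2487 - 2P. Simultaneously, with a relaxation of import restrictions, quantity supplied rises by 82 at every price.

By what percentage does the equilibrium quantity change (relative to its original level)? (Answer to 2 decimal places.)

Solve the original market: 1883 - 2P = 3P - 437, hence P = 464 and q = 955.
The new curves are qd = 2487 - 2P (demand) and qs = 3P - 355 (supply).
Clearing the new market: 2487 - 2P = 3P - 355, so P = 568.4 and q = 1350.2.
%Δq = (1350.2 − 955) / 955 × 100 = +41.38%.

+41.38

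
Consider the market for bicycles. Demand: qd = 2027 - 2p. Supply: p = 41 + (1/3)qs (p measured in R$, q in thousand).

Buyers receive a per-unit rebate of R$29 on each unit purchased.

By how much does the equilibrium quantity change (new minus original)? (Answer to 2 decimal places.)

+34.80

Solve the original market: 2027 - 2p = 3p - 123, hence p = 430 and q = 1167.
Since buyers' out-of-pocket price is the market price minus the rebate, the effective demand curve becomes qd = 2085 - 2p.
Equate the new curves: 2085 - 2p = 3p - 123, giving 2208 = 5p, p = 441.6, q = 1201.8.
Δq = 1201.8 − 1167 = +34.80.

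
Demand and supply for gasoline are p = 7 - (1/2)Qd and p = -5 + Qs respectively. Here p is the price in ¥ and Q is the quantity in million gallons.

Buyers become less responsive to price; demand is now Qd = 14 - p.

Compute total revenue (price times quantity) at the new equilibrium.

42.75

Initially, 14 - 2p = p + 5, so 9 = 3p and p = 3, Q = 8.
The shock moves the curves to Qd = 14 - p and Qs = p + 5.
New equilibrium: 14 - p = p + 5 ⇒ 9 = 2p ⇒ p = 4.5, Q = 9.5.
New expenditure = 4.5 × 9.5 = 42.75.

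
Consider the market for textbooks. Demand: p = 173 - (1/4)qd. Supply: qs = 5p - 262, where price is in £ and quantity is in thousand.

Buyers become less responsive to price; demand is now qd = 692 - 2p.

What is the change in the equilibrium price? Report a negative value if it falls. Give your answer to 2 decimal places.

+30.29

Original equilibrium: 692 - 4p = 5p - 262 gives 954 = 9p, so p = 106 and q = 268.
The shock moves the curves to qd = 692 - 2p and qs = 5p - 262.
Setting them equal: 692 - 2p = 5p - 262 → 954 = 7p, so p = 954/7 ≈ 136.2857 and q = 2936/7 ≈ 419.4286.
Δp = 136.2857 − 106 = +30.29.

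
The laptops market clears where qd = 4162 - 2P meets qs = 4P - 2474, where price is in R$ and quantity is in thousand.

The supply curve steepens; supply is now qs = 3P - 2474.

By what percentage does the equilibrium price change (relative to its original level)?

+20

Before the shock: 4162 - 2P = 4P - 2474 ⇒ 6636 = 6P ⇒ P = 1106, q = 1950.
The shock moves the curves to qd = 4162 - 2P and qs = 3P - 2474.
New equilibrium: 4162 - 2P = 3P - 2474 ⇒ 6636 = 5P ⇒ P = 1327.2, q = 1507.6.
%ΔP = (1327.2 − 1106) / 1106 × 100 = +20%.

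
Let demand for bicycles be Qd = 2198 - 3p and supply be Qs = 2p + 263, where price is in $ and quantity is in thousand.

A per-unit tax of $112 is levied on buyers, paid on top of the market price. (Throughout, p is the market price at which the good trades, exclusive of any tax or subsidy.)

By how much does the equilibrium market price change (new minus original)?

Solve the original market: 2198 - 3p = 2p + 263, hence p = 387 and Q = 1037.
Since buyers pay the price plus the tax, the effective demand curve becomes Qd = 1862 - 3p.
New equilibrium: 1862 - 3p = 2p + 263 ⇒ 1599 = 5p ⇒ p = 319.8, Q = 902.6.
Δp = 319.8 − 387 = -67.2.

-67.2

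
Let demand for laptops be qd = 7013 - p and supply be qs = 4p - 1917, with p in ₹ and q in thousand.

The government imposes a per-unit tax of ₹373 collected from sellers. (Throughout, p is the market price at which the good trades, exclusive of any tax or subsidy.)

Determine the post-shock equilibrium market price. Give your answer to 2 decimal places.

Initially, 7013 - p = 4p - 1917, so 8930 = 5p and p = 1786, q = 5227.
Since sellers keep the price net of the tax, the effective supply curve becomes qs = 4p - 3409.
Clearing the new market: 7013 - p = 4p - 3409, so p = 2084.4 and q = 4928.6.

2084.40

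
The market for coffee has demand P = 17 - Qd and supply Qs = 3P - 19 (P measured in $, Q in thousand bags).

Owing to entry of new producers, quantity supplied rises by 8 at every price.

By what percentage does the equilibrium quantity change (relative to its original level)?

+25

Solve the original market: 17 - P = 3P - 19, hence P = 9 and Q = 8.
With the change applied: demand Qd = 17 - P, supply Qs = 3P - 11.
Setting them equal: 17 - P = 3P - 11 → 28 = 4P, so P = 7 and Q = 10.
%ΔQ = (10 − 8) / 8 × 100 = +25%.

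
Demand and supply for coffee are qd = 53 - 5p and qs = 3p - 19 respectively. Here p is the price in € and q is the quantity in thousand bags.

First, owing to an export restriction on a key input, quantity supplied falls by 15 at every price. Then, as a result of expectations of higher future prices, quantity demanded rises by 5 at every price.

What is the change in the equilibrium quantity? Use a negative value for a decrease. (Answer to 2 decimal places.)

-7.50

Before the shock: 53 - 5p = 3p - 19 ⇒ 72 = 8p ⇒ p = 9, q = 8.
The shock moves the curves to qd = 58 - 5p and qs = 3p - 34.
New equilibrium: 58 - 5p = 3p - 34 ⇒ 92 = 8p ⇒ p = 11.5, q = 0.5.
Δq = 0.5 − 8 = -7.50.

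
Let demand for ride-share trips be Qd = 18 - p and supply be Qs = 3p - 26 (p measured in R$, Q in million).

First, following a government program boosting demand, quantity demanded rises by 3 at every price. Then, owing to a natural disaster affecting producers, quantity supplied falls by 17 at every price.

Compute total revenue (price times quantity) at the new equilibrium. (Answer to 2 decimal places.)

80.00

Original equilibrium: 18 - p = 3p - 26 gives 44 = 4p, so p = 11 and Q = 7.
With the change applied: demand Qd = 21 - p, supply Qs = 3p - 43.
Setting them equal: 21 - p = 3p - 43 → 64 = 4p, so p = 16 and Q = 5.
New expenditure = 16 × 5 = 80.00.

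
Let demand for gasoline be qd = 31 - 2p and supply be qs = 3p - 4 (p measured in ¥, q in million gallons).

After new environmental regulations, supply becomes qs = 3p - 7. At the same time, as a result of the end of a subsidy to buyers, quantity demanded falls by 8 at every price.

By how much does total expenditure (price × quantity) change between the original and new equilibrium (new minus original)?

Initially, 31 - 2p = 3p - 4, so 35 = 5p and p = 7, q = 17.
The new curves are qd = 23 - 2p (demand) and qs = 3p - 7 (supply).
New equilibrium: 23 - 2p = 3p - 7 ⇒ 30 = 5p ⇒ p = 6, q = 11.
Expenditure moves from 7×17 = 119 to 6×11 = 66; change = -53.

-53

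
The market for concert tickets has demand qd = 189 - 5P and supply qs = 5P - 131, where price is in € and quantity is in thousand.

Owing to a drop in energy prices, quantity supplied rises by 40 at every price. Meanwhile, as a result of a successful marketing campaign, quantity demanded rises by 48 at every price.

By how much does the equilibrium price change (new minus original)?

Original equilibrium: 189 - 5P = 5P - 131 gives 320 = 10P, so P = 32 and q = 29.
With the change applied: demand qd = 237 - 5P, supply qs = 5P - 91.
Clearing the new market: 237 - 5P = 5P - 91, so P = 32.8 and q = 73.
ΔP = 32.8 − 32 = +0.8.

+0.8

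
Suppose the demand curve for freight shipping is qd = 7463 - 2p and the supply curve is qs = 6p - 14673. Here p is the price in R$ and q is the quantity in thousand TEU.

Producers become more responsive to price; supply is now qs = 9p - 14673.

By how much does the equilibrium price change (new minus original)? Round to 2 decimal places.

-754.64

Original equilibrium: 7463 - 2p = 6p - 14673 gives 22136 = 8p, so p = 2767 and q = 1929.
After the shift, demand is qd = 7463 - 2p and supply is qs = 9p - 14673.
Setting them equal: 7463 - 2p = 9p - 14673 → 22136 = 11p, so p = 22136/11 ≈ 2012.3636 and q = 37821/11 ≈ 3438.2727.
Δp = 2012.3636 − 2767 = -754.64.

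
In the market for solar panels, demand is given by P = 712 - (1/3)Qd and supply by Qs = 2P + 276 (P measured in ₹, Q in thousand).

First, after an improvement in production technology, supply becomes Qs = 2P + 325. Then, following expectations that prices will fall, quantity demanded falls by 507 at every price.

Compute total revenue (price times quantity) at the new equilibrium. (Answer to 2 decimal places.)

Before the shock: 2136 - 3P = 2P + 276 ⇒ 1860 = 5P ⇒ P = 372, Q = 1020.
With the change applied: demand Qd = 1629 - 3P, supply Qs = 2P + 325.
Clearing the new market: 1629 - 3P = 2P + 325, so P = 260.8 and Q = 846.6.
New expenditure = 260.8 × 846.6 = 220793.28.

220793.28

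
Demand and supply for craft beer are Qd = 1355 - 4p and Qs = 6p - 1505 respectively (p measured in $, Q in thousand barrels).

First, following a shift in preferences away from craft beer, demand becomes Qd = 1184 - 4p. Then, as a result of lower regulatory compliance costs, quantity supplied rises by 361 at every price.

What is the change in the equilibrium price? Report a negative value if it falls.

Solve the original market: 1355 - 4p = 6p - 1505, hence p = 286 and Q = 211.
The new curves are Qd = 1184 - 4p (demand) and Qs = 6p - 1144 (supply).
Setting them equal: 1184 - 4p = 6p - 1144 → 2328 = 10p, so p = 232.8 and Q = 252.8.
Δp = 232.8 − 286 = -53.2.

-53.2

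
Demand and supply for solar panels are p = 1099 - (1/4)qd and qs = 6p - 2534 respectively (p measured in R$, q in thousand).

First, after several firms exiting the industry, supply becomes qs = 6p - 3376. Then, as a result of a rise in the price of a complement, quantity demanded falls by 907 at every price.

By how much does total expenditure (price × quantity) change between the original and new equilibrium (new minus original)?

Solve the original market: 4396 - 4p = 6p - 2534, hence p = 693 and q = 1624.
After the shift, demand is qd = 3489 - 4p and supply is qs = 6p - 3376.
Setting them equal: 3489 - 4p = 6p - 3376 → 6865 = 10p, so p = 686.5 and q = 743.
Expenditure moves from 693×1624 = 1125432 to 686.5×743 = 510069.5; change = -615362.5.

-615362.5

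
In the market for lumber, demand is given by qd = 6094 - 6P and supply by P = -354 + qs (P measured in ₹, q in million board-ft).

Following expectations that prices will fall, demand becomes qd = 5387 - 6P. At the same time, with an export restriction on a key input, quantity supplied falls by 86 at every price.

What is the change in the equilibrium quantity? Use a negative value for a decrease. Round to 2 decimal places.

-174.71

Solve the original market: 6094 - 6P = P + 354, hence P = 820 and q = 1174.
The new curves are qd = 5387 - 6P (demand) and qs = P + 268 (supply).
New equilibrium: 5387 - 6P = P + 268 ⇒ 5119 = 7P ⇒ P = 5119/7 ≈ 731.2857, q = 6995/7 ≈ 999.2857.
Δq = 999.2857 − 1174 = -174.71.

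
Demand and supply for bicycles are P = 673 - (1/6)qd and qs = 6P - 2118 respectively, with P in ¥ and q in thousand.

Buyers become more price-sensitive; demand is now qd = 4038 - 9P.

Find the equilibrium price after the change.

Initially, 4038 - 6P = 6P - 2118, so 6156 = 12P and P = 513, q = 960.
With the change applied: demand qd = 4038 - 9P, supply qs = 6P - 2118.
New equilibrium: 4038 - 9P = 6P - 2118 ⇒ 6156 = 15P ⇒ P = 410.4, q = 344.4.

410.4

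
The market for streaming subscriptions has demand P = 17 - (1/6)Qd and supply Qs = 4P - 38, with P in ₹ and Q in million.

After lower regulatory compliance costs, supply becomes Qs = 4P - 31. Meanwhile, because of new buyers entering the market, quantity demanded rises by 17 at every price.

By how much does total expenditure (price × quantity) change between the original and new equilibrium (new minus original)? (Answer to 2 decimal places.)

+183.00

Original equilibrium: 102 - 6P = 4P - 38 gives 140 = 10P, so P = 14 and Q = 18.
After the shift, demand is Qd = 119 - 6P and supply is Qs = 4P - 31.
Equate the new curves: 119 - 6P = 4P - 31, giving 150 = 10P, P = 15, Q = 29.
Expenditure moves from 14×18 = 252 to 15×29 = 435; change = +183.00.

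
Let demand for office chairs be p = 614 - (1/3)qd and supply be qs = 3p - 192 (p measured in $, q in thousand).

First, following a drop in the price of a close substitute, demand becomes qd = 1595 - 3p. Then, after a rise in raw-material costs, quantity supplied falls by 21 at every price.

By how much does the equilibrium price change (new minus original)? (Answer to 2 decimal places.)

-37.67

Initially, 1842 - 3p = 3p - 192, so 2034 = 6p and p = 339, q = 825.
The new curves are qd = 1595 - 3p (demand) and qs = 3p - 213 (supply).
Clearing the new market: 1595 - 3p = 3p - 213, so p = 904/3 ≈ 301.3333 and q = 691.
Δp = 301.3333 − 339 = -37.67.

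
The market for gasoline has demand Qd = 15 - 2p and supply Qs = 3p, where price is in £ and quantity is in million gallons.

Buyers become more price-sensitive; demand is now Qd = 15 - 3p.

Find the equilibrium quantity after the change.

7.5

Original equilibrium: 15 - 2p = 3p gives 15 = 5p, so p = 3 and Q = 9.
The shock moves the curves to Qd = 15 - 3p and Qs = 3p.
New equilibrium: 15 - 3p = 3p ⇒ 15 = 6p ⇒ p = 2.5, Q = 7.5.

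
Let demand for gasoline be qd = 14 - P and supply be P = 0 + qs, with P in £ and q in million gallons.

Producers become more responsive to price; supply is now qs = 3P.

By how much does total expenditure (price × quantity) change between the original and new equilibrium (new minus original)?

Original equilibrium: 14 - P = P gives 14 = 2P, so P = 7 and q = 7.
With the change applied: demand qd = 14 - P, supply qs = 3P.
New equilibrium: 14 - P = 3P ⇒ 14 = 4P ⇒ P = 3.5, q = 10.5.
Expenditure moves from 7×7 = 49 to 3.5×10.5 = 36.75; change = -12.25.

-12.25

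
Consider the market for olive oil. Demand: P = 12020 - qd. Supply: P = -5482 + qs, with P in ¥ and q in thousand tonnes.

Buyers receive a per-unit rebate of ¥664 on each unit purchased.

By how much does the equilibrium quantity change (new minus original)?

+332

Before the shock: 12020 - P = P + 5482 ⇒ 6538 = 2P ⇒ P = 3269, q = 8751.
Since buyers' out-of-pocket price is the market price minus the rebate, the effective demand curve becomes qd = 12684 - P.
Clearing the new market: 12684 - P = P + 5482, so P = 3601 and q = 9083.
Δq = 9083 − 8751 = +332.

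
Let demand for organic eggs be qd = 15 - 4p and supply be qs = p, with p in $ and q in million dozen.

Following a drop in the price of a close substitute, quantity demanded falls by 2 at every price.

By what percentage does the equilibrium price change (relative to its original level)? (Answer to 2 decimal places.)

-13.33

Solve the original market: 15 - 4p = p, hence p = 3 and q = 3.
The shock moves the curves to qd = 13 - 4p and qs = p.
Equate the new curves: 13 - 4p = p, giving 13 = 5p, p = 2.6, q = 2.6.
%Δp = (2.6 − 3) / 3 × 100 = -13.33%.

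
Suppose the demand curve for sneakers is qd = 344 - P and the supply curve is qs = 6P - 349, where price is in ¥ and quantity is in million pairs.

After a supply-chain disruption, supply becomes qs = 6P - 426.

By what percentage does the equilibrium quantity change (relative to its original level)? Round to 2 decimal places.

-4.49

Solve the original market: 344 - P = 6P - 349, hence P = 99 and q = 245.
With the change applied: demand qd = 344 - P, supply qs = 6P - 426.
Setting them equal: 344 - P = 6P - 426 → 770 = 7P, so P = 110 and q = 234.
%Δq = (234 − 245) / 245 × 100 = -4.49%.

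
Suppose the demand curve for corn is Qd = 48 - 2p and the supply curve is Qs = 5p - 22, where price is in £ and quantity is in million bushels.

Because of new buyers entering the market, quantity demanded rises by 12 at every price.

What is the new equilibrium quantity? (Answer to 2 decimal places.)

36.57

Solve the original market: 48 - 2p = 5p - 22, hence p = 10 and Q = 28.
The new curves are Qd = 60 - 2p (demand) and Qs = 5p - 22 (supply).
Setting them equal: 60 - 2p = 5p - 22 → 82 = 7p, so p = 82/7 ≈ 11.7143 and Q = 256/7 ≈ 36.5714.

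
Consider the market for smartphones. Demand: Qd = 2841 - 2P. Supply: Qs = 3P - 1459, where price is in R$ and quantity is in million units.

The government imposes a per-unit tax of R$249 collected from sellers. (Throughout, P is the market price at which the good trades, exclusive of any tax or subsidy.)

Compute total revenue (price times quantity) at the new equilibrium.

829928.68

Before the shock: 2841 - 2P = 3P - 1459 ⇒ 4300 = 5P ⇒ P = 860, Q = 1121.
Since sellers keep the price net of the tax, the effective supply curve becomes Qs = 3P - 2206.
Setting them equal: 2841 - 2P = 3P - 2206 → 5047 = 5P, so P = 1009.4 and Q = 822.2.
New expenditure = 1009.4 × 822.2 = 829928.68.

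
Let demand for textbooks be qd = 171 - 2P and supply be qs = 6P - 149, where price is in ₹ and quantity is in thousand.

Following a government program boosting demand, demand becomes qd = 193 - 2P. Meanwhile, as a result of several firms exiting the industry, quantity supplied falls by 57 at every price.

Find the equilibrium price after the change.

49.875

Solve the original market: 171 - 2P = 6P - 149, hence P = 40 and q = 91.
The shock moves the curves to qd = 193 - 2P and qs = 6P - 206.
Setting them equal: 193 - 2P = 6P - 206 → 399 = 8P, so P = 49.875 and q = 93.25.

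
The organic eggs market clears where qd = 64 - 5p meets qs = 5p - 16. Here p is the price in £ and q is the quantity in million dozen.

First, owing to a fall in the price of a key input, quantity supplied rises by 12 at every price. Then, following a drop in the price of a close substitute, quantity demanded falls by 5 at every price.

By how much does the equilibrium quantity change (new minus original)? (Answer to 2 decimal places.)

+3.50

Solve the original market: 64 - 5p = 5p - 16, hence p = 8 and q = 24.
With the change applied: demand qd = 59 - 5p, supply qs = 5p - 4.
Setting them equal: 59 - 5p = 5p - 4 → 63 = 10p, so p = 6.3 and q = 27.5.
Δq = 27.5 − 24 = +3.50.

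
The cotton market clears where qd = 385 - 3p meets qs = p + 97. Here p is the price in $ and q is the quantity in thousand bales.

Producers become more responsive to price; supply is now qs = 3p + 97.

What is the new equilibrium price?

Solve the original market: 385 - 3p = p + 97, hence p = 72 and q = 169.
With the change applied: demand qd = 385 - 3p, supply qs = 3p + 97.
Clearing the new market: 385 - 3p = 3p + 97, so p = 48 and q = 241.

48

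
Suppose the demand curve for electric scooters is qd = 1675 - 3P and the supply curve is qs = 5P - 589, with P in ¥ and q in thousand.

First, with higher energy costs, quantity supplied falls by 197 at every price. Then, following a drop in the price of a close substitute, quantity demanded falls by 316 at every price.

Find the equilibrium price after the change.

268.125

Initially, 1675 - 3P = 5P - 589, so 2264 = 8P and P = 283, q = 826.
The shock moves the curves to qd = 1359 - 3P and qs = 5P - 786.
Clearing the new market: 1359 - 3P = 5P - 786, so P = 268.125 and q = 554.625.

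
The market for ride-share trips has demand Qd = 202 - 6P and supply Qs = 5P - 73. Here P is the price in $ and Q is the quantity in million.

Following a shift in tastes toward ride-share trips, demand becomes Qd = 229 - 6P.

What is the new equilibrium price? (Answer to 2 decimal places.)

27.45

Original equilibrium: 202 - 6P = 5P - 73 gives 275 = 11P, so P = 25 and Q = 52.
With the change applied: demand Qd = 229 - 6P, supply Qs = 5P - 73.
Equate the new curves: 229 - 6P = 5P - 73, giving 302 = 11P, P = 302/11 ≈ 27.4545, Q = 707/11 ≈ 64.2727.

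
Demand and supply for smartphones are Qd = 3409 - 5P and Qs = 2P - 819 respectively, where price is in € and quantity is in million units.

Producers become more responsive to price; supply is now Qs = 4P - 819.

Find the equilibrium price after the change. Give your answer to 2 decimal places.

469.78

Initially, 3409 - 5P = 2P - 819, so 4228 = 7P and P = 604, Q = 389.
After the shift, demand is Qd = 3409 - 5P and supply is Qs = 4P - 819.
New equilibrium: 3409 - 5P = 4P - 819 ⇒ 4228 = 9P ⇒ P = 4228/9 ≈ 469.7778, Q = 9541/9 ≈ 1060.1111.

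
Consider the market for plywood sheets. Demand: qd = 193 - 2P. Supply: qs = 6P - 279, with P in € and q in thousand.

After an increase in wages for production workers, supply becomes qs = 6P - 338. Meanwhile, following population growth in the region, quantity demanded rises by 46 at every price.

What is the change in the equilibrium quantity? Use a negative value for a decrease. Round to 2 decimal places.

Solve the original market: 193 - 2P = 6P - 279, hence P = 59 and q = 75.
The shock moves the curves to qd = 239 - 2P and qs = 6P - 338.
Clearing the new market: 239 - 2P = 6P - 338, so P = 72.125 and q = 94.75.
Δq = 94.75 − 75 = +19.75.

+19.75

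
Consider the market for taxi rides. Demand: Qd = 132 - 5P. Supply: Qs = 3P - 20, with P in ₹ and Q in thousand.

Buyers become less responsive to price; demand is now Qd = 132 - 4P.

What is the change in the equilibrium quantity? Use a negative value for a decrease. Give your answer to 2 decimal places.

+8.14

Before the shock: 132 - 5P = 3P - 20 ⇒ 152 = 8P ⇒ P = 19, Q = 37.
With the change applied: demand Qd = 132 - 4P, supply Qs = 3P - 20.
Clearing the new market: 132 - 4P = 3P - 20, so P = 152/7 ≈ 21.7143 and Q = 316/7 ≈ 45.1429.
ΔQ = 45.1429 − 37 = +8.14.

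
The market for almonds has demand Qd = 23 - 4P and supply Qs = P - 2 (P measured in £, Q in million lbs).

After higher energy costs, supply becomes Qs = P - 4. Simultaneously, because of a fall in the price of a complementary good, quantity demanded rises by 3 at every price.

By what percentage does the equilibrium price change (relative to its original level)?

Original equilibrium: 23 - 4P = P - 2 gives 25 = 5P, so P = 5 and Q = 3.
The new curves are Qd = 26 - 4P (demand) and Qs = P - 4 (supply).
Equate the new curves: 26 - 4P = P - 4, giving 30 = 5P, P = 6, Q = 2.
%ΔP = (6 − 5) / 5 × 100 = +20%.

+20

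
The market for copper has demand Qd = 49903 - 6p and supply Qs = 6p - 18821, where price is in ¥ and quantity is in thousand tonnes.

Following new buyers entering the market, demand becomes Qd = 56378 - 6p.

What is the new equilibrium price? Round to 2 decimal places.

Initially, 49903 - 6p = 6p - 18821, so 68724 = 12p and p = 5727, Q = 15541.
With the change applied: demand Qd = 56378 - 6p, supply Qs = 6p - 18821.
Equate the new curves: 56378 - 6p = 6p - 18821, giving 75199 = 12p, p = 75199/12 ≈ 6266.5833, Q = 18778.5.

6266.58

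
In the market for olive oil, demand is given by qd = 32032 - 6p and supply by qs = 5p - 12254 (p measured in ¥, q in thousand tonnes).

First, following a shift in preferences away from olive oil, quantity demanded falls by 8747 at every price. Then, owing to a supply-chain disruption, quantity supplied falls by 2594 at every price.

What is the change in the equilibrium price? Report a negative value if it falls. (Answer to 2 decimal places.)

Before the shock: 32032 - 6p = 5p - 12254 ⇒ 44286 = 11p ⇒ p = 4026, q = 7876.
The shock moves the curves to qd = 23285 - 6p and qs = 5p - 14848.
Clearing the new market: 23285 - 6p = 5p - 14848, so p = 38133/11 ≈ 3466.6364 and q = 27337/11 ≈ 2485.1818.
Δp = 3466.6364 − 4026 = -559.36.

-559.36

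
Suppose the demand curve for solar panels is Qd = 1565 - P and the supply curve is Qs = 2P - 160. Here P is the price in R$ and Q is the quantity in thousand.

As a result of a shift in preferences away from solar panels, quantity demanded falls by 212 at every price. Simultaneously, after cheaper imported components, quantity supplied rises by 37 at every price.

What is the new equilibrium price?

492

Initially, 1565 - P = 2P - 160, so 1725 = 3P and P = 575, Q = 990.
The new curves are Qd = 1353 - P (demand) and Qs = 2P - 123 (supply).
Setting them equal: 1353 - P = 2P - 123 → 1476 = 3P, so P = 492 and Q = 861.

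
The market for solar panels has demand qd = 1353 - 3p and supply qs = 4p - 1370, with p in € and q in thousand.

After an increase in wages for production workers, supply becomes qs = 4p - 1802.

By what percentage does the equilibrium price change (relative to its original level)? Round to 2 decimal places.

Original equilibrium: 1353 - 3p = 4p - 1370 gives 2723 = 7p, so p = 389 and q = 186.
The new curves are qd = 1353 - 3p (demand) and qs = 4p - 1802 (supply).
New equilibrium: 1353 - 3p = 4p - 1802 ⇒ 3155 = 7p ⇒ p = 3155/7 ≈ 450.7143, q = 6/7 ≈ 0.8571.
%Δp = (450.7143 − 389) / 389 × 100 = +15.86%.

+15.86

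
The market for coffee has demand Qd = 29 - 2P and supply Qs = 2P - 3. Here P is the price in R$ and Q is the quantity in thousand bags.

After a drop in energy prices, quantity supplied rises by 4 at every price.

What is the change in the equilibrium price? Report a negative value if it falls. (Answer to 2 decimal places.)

Before the shock: 29 - 2P = 2P - 3 ⇒ 32 = 4P ⇒ P = 8, Q = 13.
After the shift, demand is Qd = 29 - 2P and supply is Qs = 2P + 1.
Setting them equal: 29 - 2P = 2P + 1 → 28 = 4P, so P = 7 and Q = 15.
ΔP = 7 − 8 = -1.00.

-1.00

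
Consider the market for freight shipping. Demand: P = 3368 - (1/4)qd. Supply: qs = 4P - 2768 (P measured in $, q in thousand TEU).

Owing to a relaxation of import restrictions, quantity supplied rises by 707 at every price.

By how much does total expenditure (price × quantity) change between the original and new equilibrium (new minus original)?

+213381.4375

Original equilibrium: 13472 - 4P = 4P - 2768 gives 16240 = 8P, so P = 2030 and q = 5352.
The new curves are qd = 13472 - 4P (demand) and qs = 4P - 2061 (supply).
Setting them equal: 13472 - 4P = 4P - 2061 → 15533 = 8P, so P = 1941.625 and q = 5705.5.
Expenditure moves from 2030×5352 = 10864560 to 1941.625×5705.5 = 11077941.4375; change = +213381.4375.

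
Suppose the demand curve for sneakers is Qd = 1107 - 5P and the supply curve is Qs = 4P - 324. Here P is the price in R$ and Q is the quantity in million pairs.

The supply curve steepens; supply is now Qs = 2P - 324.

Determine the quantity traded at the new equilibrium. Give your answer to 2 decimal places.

84.86

Before the shock: 1107 - 5P = 4P - 324 ⇒ 1431 = 9P ⇒ P = 159, Q = 312.
The new curves are Qd = 1107 - 5P (demand) and Qs = 2P - 324 (supply).
New equilibrium: 1107 - 5P = 2P - 324 ⇒ 1431 = 7P ⇒ P = 1431/7 ≈ 204.4286, Q = 594/7 ≈ 84.8571.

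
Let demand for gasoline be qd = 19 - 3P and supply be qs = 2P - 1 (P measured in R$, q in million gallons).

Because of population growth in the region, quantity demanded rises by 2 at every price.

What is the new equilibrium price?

4.4

Before the shock: 19 - 3P = 2P - 1 ⇒ 20 = 5P ⇒ P = 4, q = 7.
After the shift, demand is qd = 21 - 3P and supply is qs = 2P - 1.
New equilibrium: 21 - 3P = 2P - 1 ⇒ 22 = 5P ⇒ P = 4.4, q = 7.8.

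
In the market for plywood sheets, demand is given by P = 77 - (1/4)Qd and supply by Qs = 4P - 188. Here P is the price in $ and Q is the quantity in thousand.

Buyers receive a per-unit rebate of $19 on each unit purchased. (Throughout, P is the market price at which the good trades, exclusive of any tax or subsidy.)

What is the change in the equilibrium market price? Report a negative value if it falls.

+9.5

Before the shock: 308 - 4P = 4P - 188 ⇒ 496 = 8P ⇒ P = 62, Q = 60.
Since buyers' out-of-pocket price is the market price minus the rebate, the effective demand curve becomes Qd = 384 - 4P.
Setting them equal: 384 - 4P = 4P - 188 → 572 = 8P, so P = 71.5 and Q = 98.
ΔP = 71.5 − 62 = +9.5.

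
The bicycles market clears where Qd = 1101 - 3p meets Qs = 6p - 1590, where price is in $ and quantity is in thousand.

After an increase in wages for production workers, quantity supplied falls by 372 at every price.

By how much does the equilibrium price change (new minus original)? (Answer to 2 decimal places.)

Before the shock: 1101 - 3p = 6p - 1590 ⇒ 2691 = 9p ⇒ p = 299, Q = 204.
After the shift, demand is Qd = 1101 - 3p and supply is Qs = 6p - 1962.
New equilibrium: 1101 - 3p = 6p - 1962 ⇒ 3063 = 9p ⇒ p = 1021/3 ≈ 340.3333, Q = 80.
Δp = 340.3333 − 299 = +41.33.

+41.33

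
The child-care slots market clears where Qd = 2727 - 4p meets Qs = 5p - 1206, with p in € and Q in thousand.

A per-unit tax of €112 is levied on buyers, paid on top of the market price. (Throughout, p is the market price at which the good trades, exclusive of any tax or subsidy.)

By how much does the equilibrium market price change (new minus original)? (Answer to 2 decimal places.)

-49.78

Solve the original market: 2727 - 4p = 5p - 1206, hence p = 437 and Q = 979.
Since buyers pay the price plus the tax, the effective demand curve becomes Qd = 2279 - 4p.
New equilibrium: 2279 - 4p = 5p - 1206 ⇒ 3485 = 9p ⇒ p = 3485/9 ≈ 387.2222, Q = 6571/9 ≈ 730.1111.
Δp = 387.2222 − 437 = -49.78.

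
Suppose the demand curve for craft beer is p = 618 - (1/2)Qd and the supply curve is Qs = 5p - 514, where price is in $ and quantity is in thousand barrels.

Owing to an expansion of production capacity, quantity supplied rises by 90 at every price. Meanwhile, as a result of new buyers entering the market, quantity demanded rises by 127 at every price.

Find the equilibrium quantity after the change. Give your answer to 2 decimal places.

Original equilibrium: 1236 - 2p = 5p - 514 gives 1750 = 7p, so p = 250 and Q = 736.
The shock moves the curves to Qd = 1363 - 2p and Qs = 5p - 424.
Equate the new curves: 1363 - 2p = 5p - 424, giving 1787 = 7p, p = 1787/7 ≈ 255.2857, Q = 5967/7 ≈ 852.4286.

852.43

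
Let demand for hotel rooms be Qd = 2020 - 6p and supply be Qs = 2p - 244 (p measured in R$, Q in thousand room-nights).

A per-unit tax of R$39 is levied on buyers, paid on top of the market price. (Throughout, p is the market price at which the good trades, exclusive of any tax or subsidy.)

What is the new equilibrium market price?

Original equilibrium: 2020 - 6p = 2p - 244 gives 2264 = 8p, so p = 283 and Q = 322.
Since buyers pay the price plus the tax, the effective demand curve becomes Qd = 1786 - 6p.
New equilibrium: 1786 - 6p = 2p - 244 ⇒ 2030 = 8p ⇒ p = 253.75, Q = 263.5.

253.75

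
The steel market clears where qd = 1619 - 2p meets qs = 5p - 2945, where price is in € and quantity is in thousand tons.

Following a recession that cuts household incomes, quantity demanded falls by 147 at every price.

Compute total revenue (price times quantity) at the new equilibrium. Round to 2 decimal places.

Before the shock: 1619 - 2p = 5p - 2945 ⇒ 4564 = 7p ⇒ p = 652, q = 315.
With the change applied: demand qd = 1472 - 2p, supply qs = 5p - 2945.
Setting them equal: 1472 - 2p = 5p - 2945 → 4417 = 7p, so p = 631 and q = 210.
New expenditure = 631 × 210 = 132510.00.

132510.00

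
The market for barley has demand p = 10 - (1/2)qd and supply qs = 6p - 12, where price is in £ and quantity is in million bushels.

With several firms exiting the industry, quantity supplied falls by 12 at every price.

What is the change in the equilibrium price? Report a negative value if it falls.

+1.5

Before the shock: 20 - 2p = 6p - 12 ⇒ 32 = 8p ⇒ p = 4, q = 12.
The shock moves the curves to qd = 20 - 2p and qs = 6p - 24.
Setting them equal: 20 - 2p = 6p - 24 → 44 = 8p, so p = 5.5 and q = 9.
Δp = 5.5 − 4 = +1.5.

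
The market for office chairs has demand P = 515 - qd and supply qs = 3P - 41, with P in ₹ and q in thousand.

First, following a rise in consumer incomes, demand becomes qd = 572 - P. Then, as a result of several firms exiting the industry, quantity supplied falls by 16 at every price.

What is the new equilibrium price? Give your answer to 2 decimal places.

157.25

Initially, 515 - P = 3P - 41, so 556 = 4P and P = 139, q = 376.
With the change applied: demand qd = 572 - P, supply qs = 3P - 57.
Equate the new curves: 572 - P = 3P - 57, giving 629 = 4P, P = 157.25, q = 414.75.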